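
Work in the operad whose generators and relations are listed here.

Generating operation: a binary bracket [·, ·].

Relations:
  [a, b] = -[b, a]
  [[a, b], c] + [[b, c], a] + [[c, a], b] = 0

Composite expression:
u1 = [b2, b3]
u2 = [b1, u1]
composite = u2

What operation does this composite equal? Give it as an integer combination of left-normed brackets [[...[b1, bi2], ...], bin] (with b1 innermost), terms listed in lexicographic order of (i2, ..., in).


[[b1, b2], b3] - [[b1, b3], b2]

A multilinear Lie element is pinned by b1-initial words (b1 innermost).
Composite bracket: [b1, [b2, b3]]
Under [a, b] = ab - ba we get 4 signed associative words (2^2 = 4).
Coefficients come from the b1-initial words:
  from b1b2b3, sign +1: term +[[b1, b2], b3]
  from b1b3b2, sign -1: term -[[b1, b3], b2]


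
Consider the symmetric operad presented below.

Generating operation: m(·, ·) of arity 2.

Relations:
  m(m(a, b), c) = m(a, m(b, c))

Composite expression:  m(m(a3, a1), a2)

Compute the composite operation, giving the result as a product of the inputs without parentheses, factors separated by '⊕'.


The m-tree's shape is irrelevant; the a-reading-order decides.
m(a3, a1) collapses to a3 ⊕ a1
m(m(a3, a1), a2) collapses to a3 ⊕ a1 ⊕ a2

a3 ⊕ a1 ⊕ a2


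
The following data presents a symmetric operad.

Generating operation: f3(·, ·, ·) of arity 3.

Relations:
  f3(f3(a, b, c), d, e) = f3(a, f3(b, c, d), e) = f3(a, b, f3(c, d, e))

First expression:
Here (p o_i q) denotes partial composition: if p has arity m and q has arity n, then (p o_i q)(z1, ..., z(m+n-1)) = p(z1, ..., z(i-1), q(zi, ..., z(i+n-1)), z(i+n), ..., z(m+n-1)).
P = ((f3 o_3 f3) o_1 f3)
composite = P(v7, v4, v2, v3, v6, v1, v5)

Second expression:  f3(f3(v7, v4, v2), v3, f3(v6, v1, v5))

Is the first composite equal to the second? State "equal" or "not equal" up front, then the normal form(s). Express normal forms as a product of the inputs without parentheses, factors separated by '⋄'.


equal: each reduces to v7 ⋄ v4 ⋄ v2 ⋄ v3 ⋄ v6 ⋄ v1 ⋄ v5

Normal form of the first expression: v7 ⋄ v4 ⋄ v2 ⋄ v3 ⋄ v6 ⋄ v1 ⋄ v5
Normal form of the second expression: v7 ⋄ v4 ⋄ v2 ⋄ v3 ⋄ v6 ⋄ v1 ⋄ v5
The forms coincide; equal.


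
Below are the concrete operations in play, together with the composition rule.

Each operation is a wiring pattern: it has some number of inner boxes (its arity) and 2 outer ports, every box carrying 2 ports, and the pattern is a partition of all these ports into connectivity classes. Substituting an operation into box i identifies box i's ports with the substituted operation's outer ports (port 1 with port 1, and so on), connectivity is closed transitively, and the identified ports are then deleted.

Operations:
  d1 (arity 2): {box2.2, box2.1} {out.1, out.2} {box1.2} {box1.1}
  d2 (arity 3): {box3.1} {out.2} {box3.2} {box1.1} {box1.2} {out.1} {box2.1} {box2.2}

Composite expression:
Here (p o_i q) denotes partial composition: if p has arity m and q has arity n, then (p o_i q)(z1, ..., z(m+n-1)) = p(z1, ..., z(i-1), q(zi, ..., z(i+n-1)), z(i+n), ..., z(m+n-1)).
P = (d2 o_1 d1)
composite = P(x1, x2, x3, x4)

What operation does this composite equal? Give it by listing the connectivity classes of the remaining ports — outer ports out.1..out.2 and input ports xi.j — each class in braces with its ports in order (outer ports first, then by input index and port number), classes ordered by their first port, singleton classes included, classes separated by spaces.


Treat the ports identified at d2 as solder joints: merge, then drop.
composing d1 on (x1, x2), with out.j its own outer ports: {out.1, out.2} {x1.1} {x1.2} {x2.1, x2.2}
composing d2 on (x1, x2, x3, x4), with out.j its own outer ports: {out.1} {out.2} {x1.1} {x1.2} {x2.1, x2.2} {x3.1} {x3.2} {x4.1} {x4.2}

{out.1} {out.2} {x1.1} {x1.2} {x2.1, x2.2} {x3.1} {x3.2} {x4.1} {x4.2}


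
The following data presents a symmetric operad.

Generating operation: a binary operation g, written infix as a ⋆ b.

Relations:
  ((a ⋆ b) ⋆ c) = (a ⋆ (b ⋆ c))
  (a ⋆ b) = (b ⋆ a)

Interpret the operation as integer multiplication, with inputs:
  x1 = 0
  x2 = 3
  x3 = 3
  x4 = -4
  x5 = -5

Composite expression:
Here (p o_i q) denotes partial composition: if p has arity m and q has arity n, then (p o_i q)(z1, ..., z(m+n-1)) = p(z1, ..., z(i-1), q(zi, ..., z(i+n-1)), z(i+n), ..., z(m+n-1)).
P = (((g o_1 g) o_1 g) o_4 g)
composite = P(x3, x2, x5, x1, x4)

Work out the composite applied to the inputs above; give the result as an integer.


(x3 ⋆ x2) = 9
((x3 ⋆ x2) ⋆ x5) = -45
(x1 ⋆ x4) = 0
(((x3 ⋆ x2) ⋆ x5) ⋆ (x1 ⋆ x4)) = 0

0


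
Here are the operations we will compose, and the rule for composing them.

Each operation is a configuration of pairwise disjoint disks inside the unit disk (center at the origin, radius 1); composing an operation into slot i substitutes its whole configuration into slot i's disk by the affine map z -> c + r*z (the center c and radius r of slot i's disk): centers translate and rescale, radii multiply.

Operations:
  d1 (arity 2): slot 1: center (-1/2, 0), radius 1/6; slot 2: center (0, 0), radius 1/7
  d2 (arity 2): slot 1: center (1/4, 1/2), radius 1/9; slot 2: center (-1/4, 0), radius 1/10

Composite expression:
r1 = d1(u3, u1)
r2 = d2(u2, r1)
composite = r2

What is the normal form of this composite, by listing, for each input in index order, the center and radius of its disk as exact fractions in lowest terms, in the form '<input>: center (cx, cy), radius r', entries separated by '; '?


u1: center (-1/4, 0), radius 1/70; u2: center (1/4, 1/2), radius 1/9; u3: center (-3/10, 0), radius 1/60

Affine substitution under d2: radii multiply and u-centers shift.
tracing u2 down its 1-map path: center (1/4, 1/2), radius 1/9
tracing u3 down its 2-map path: center (-3/10, 0), radius 1/60
tracing u1 down its 2-map path: center (-1/4, 0), radius 1/70


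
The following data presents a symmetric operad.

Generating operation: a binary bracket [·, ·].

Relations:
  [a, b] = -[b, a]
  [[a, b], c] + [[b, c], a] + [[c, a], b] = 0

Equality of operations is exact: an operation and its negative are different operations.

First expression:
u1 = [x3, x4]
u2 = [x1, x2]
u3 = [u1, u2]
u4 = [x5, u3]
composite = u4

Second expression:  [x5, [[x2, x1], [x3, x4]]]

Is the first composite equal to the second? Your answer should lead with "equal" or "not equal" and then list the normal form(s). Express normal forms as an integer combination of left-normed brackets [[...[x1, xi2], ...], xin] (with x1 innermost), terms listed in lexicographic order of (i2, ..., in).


equal — both sides give [[[[x1, x2], x3], x4], x5] - [[[[x1, x2], x4], x3], x5]

The first expression, normalized: [[[[x1, x2], x3], x4], x5] - [[[[x1, x2], x4], x3], x5]
The second expression, normalized: [[[[x1, x2], x3], x4], x5] - [[[[x1, x2], x4], x3], x5]
One common form — equal.


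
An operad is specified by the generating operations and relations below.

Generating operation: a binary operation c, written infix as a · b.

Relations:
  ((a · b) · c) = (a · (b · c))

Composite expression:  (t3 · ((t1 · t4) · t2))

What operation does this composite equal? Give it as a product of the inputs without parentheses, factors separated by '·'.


Key point: c is associative — brackets drop, the t-order remains.
(t1 · t4) flattens to t1 · t4
((t1 · t4) · t2) flattens to t1 · t4 · t2
(t3 · ((t1 · t4) · t2)) flattens to t3 · t1 · t4 · t2

t3 · t1 · t4 · t2


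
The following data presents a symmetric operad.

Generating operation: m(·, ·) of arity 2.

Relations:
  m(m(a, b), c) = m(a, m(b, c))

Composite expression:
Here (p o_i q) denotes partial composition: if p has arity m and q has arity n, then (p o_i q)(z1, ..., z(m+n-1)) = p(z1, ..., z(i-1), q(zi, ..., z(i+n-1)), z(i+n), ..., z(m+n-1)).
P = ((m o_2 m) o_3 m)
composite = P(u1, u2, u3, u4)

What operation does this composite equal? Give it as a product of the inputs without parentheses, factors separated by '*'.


u1 * u2 * u3 * u4

Associativity of m dissolves the nesting; only the u-input order survives.
m(u3, u4) unparenthesizes to u3 * u4
m(u2, m(u3, u4)) unparenthesizes to u2 * u3 * u4
m(u1, m(u2, m(u3, u4))) unparenthesizes to u1 * u2 * u3 * u4


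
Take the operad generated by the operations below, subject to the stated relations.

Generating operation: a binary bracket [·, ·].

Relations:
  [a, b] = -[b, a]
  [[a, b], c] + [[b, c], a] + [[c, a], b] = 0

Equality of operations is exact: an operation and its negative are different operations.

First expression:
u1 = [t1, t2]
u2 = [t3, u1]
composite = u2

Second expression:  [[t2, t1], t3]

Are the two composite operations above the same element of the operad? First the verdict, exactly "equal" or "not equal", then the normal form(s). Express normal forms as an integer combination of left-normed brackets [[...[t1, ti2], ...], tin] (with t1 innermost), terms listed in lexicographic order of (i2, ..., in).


The first expression, normalized: -[[t1, t2], t3]
The second expression, normalized: -[[t1, t2], t3]
Identical normal forms: equal.

equal — both sides give -[[t1, t2], t3]


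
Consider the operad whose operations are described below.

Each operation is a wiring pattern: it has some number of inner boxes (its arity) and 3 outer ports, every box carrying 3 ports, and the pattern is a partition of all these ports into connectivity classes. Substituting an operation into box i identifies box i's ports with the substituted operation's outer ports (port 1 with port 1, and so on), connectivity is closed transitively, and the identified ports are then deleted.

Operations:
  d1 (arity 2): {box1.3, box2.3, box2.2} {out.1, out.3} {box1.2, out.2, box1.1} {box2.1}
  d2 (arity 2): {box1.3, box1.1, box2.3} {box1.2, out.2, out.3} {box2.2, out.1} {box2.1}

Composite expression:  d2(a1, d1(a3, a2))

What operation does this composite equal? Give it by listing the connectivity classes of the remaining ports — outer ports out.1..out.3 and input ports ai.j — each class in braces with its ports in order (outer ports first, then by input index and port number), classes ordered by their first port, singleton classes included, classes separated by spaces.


{out.1, a3.1, a3.2} {out.2, out.3, a1.2} {a1.1, a1.3} {a2.1} {a2.2, a2.3, a3.3}


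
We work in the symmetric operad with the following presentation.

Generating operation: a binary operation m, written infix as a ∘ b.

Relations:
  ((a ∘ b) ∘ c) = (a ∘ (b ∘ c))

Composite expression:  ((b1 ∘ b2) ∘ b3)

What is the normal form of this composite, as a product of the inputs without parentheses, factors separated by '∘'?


Key point: m is associative — brackets drop, the b-order remains.
(b1 ∘ b2) flattens to b1 ∘ b2
((b1 ∘ b2) ∘ b3) flattens to b1 ∘ b2 ∘ b3

b1 ∘ b2 ∘ b3


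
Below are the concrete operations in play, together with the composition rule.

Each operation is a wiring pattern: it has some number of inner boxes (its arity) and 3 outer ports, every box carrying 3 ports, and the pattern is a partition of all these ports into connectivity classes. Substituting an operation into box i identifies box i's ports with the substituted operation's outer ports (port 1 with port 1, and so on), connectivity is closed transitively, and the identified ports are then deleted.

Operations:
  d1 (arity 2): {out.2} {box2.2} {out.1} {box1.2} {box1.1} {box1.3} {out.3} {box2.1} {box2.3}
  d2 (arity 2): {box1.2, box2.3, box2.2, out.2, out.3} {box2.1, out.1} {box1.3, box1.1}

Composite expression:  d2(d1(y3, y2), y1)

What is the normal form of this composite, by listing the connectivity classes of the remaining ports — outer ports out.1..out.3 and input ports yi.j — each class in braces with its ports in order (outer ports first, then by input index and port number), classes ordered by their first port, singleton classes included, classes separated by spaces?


{out.1, y1.1} {out.2, out.3, y1.2, y1.3} {y2.1} {y2.2} {y2.3} {y3.1} {y3.2} {y3.3}

Reachability decides: close wires over d2-identified ports.
composing d1 on (y3, y2), with out.j its own outer ports: {out.1} {out.2} {out.3} {y2.1} {y2.2} {y2.3} {y3.1} {y3.2} {y3.3}
composing d2 on (y3, y2, y1), with out.j its own outer ports: {out.1, y1.1} {out.2, out.3, y1.2, y1.3} {y2.1} {y2.2} {y2.3} {y3.1} {y3.2} {y3.3}


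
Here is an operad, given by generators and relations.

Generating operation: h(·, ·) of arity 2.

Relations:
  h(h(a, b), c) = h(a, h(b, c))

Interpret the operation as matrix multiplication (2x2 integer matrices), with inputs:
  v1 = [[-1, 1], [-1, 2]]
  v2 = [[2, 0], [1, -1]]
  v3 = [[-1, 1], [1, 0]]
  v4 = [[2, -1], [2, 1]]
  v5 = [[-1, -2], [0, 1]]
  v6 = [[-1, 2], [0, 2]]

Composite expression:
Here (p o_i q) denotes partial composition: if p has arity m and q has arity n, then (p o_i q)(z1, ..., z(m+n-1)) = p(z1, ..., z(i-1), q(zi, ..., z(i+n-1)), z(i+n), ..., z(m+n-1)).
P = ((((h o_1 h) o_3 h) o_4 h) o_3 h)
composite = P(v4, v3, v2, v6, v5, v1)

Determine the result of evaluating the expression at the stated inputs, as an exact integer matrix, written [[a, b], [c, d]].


h(v4, v3) = [[-3, 2], [-1, 2]]
h(v2, v6) = [[-2, 4], [-1, 0]]
h(v5, v1) = [[3, -5], [-1, 2]]
h(h(v2, v6), h(v5, v1)) = [[-10, 18], [-3, 5]]
h(h(v4, v3), h(h(v2, v6), h(v5, v1))) = [[24, -44], [4, -8]]

[[24, -44], [4, -8]]


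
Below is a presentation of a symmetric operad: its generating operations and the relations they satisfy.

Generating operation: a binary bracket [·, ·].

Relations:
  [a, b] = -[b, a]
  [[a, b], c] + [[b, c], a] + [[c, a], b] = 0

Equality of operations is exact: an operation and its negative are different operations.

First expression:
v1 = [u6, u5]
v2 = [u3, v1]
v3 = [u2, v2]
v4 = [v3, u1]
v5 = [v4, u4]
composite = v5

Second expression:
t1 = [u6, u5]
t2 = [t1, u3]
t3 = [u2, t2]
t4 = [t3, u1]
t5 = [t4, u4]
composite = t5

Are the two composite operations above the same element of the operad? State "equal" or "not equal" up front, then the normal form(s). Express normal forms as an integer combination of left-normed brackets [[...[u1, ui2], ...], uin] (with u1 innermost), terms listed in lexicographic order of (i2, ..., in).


not equal — first [[[[[u1, u2], u3], u5], u6], u4] - [[[[[u1, u2], u3], u6], u5], u4] - [[[[[u1, u2], u5], u6], u3], u4] + [[[[[u1, u2], u6], u5], u3], u4] - [[[[[u1, u3], u5], u6], u2], u4] + [[[[[u1, u3], u6], u5], u2], u4] + [[[[[u1, u5], u6], u3], u2], u4] - [[[[[u1, u6], u5], u3], u2], u4], second -[[[[[u1, u2], u3], u5], u6], u4] + [[[[[u1, u2], u3], u6], u5], u4] + [[[[[u1, u2], u5], u6], u3], u4] - [[[[[u1, u2], u6], u5], u3], u4] + [[[[[u1, u3], u5], u6], u2], u4] - [[[[[u1, u3], u6], u5], u2], u4] - [[[[[u1, u5], u6], u3], u2], u4] + [[[[[u1, u6], u5], u3], u2], u4]

Normal form of the first expression: [[[[[u1, u2], u3], u5], u6], u4] - [[[[[u1, u2], u3], u6], u5], u4] - [[[[[u1, u2], u5], u6], u3], u4] + [[[[[u1, u2], u6], u5], u3], u4] - [[[[[u1, u3], u5], u6], u2], u4] + [[[[[u1, u3], u6], u5], u2], u4] + [[[[[u1, u5], u6], u3], u2], u4] - [[[[[u1, u6], u5], u3], u2], u4]
Normal form of the second expression: -[[[[[u1, u2], u3], u5], u6], u4] + [[[[[u1, u2], u3], u6], u5], u4] + [[[[[u1, u2], u5], u6], u3], u4] - [[[[[u1, u2], u6], u5], u3], u4] + [[[[[u1, u3], u5], u6], u2], u4] - [[[[[u1, u3], u6], u5], u2], u4] - [[[[[u1, u5], u6], u3], u2], u4] + [[[[[u1, u6], u5], u3], u2], u4]
The forms do not match — not equal.


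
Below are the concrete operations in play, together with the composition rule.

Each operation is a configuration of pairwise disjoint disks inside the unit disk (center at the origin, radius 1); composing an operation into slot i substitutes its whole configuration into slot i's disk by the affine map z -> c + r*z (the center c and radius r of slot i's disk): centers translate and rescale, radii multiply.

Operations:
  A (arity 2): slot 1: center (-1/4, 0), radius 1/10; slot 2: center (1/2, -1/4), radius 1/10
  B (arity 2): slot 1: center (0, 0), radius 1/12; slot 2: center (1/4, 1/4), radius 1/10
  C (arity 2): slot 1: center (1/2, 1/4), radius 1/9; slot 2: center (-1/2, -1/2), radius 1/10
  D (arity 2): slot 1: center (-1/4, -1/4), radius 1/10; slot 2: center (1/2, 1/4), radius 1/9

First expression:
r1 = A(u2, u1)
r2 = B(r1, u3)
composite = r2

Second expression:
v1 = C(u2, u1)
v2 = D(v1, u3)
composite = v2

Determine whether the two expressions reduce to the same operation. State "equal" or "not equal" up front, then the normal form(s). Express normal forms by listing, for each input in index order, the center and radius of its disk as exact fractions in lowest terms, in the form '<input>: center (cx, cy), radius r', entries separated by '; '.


not equal — first u1: center (1/24, -1/48), radius 1/120; u2: center (-1/48, 0), radius 1/120; u3: center (1/4, 1/4), radius 1/10, second u1: center (-3/10, -3/10), radius 1/100; u2: center (-1/5, -9/40), radius 1/90; u3: center (1/2, 1/4), radius 1/9

The first composite normalizes to u1: center (1/24, -1/48), radius 1/120; u2: center (-1/48, 0), radius 1/120; u3: center (1/4, 1/4), radius 1/10
The second composite normalizes to u1: center (-3/10, -3/10), radius 1/100; u2: center (-1/5, -9/40), radius 1/90; u3: center (1/2, 1/4), radius 1/9
The normal forms differ: not equal.


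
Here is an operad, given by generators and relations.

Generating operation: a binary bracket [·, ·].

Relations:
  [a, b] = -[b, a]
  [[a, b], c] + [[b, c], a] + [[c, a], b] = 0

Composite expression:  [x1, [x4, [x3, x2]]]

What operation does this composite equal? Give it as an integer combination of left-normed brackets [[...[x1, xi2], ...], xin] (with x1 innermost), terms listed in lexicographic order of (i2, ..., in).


[[[x1, x2], x3], x4] - [[[x1, x3], x2], x4] - [[[x1, x4], x2], x3] + [[[x1, x4], x3], x2]

Left-normed coefficients sit on the x1-initial expansion words.
Composite bracket: [x1, [x4, [x3, x2]]]
Expanding via [a, b] = ab - ba: 8 signed words (2^3 = 8).
Keep just the words that open with x1:
  x1x2x3x4 appears with sign +1, giving the term +[[[x1, x2], x3], x4]
  x1x3x2x4 appears with sign -1, giving the term -[[[x1, x3], x2], x4]
  x1x4x2x3 appears with sign -1, giving the term -[[[x1, x4], x2], x3]
  x1x4x3x2 appears with sign +1, giving the term +[[[x1, x4], x3], x2]


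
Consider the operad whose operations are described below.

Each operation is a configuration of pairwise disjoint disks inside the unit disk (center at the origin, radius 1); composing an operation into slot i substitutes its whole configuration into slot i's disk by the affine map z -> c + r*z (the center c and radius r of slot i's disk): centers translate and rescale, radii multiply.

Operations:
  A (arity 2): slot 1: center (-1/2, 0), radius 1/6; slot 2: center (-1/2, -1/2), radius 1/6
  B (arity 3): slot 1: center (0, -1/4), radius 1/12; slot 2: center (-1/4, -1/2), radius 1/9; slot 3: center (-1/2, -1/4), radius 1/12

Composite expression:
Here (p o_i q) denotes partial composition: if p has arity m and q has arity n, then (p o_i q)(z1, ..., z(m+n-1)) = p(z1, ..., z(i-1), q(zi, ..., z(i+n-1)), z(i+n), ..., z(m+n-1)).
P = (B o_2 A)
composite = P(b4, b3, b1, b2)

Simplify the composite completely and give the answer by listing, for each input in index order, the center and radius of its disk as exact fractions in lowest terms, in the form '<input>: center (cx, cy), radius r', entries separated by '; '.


Each b-disk chains the slot maps above it in B; radii multiply.
input b4: applying the 1 nested substitution gives center (0, -1/4), radius 1/12
input b3: applying the 2 nested substitutions gives center (-11/36, -1/2), radius 1/54
input b1: applying the 2 nested substitutions gives center (-11/36, -5/9), radius 1/54
input b2: applying the 1 nested substitution gives center (-1/2, -1/4), radius 1/12

b1: center (-11/36, -5/9), radius 1/54; b2: center (-1/2, -1/4), radius 1/12; b3: center (-11/36, -1/2), radius 1/54; b4: center (0, -1/4), radius 1/12


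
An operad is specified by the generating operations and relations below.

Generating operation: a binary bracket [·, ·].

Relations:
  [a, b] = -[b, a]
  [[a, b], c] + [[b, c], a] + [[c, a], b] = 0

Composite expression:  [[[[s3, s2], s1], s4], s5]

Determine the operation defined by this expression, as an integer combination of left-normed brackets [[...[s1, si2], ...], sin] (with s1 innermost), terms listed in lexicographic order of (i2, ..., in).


[[[[s1, s2], s3], s4], s5] - [[[[s1, s3], s2], s4], s5]

Expand each bracket as ab - ba; the s1-initial words give the coefficients.
Composite bracket: [[[[s3, s2], s1], s4], s5]
Applying ab - ba throughout gives 16 signed words (2^4 = 16).
Keep just the words that open with s1:
  from s1s2s3s4s5, sign +1: term +[[[[s1, s2], s3], s4], s5]
  from s1s3s2s4s5, sign -1: term -[[[[s1, s3], s2], s4], s5]


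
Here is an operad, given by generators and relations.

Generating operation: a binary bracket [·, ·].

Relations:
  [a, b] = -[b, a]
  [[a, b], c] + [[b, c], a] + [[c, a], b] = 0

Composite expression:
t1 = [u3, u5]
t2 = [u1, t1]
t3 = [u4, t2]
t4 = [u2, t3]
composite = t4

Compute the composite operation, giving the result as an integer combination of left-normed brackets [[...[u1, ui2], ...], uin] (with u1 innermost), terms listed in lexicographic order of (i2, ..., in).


[[[[u1, u3], u5], u4], u2] - [[[[u1, u5], u3], u4], u2]


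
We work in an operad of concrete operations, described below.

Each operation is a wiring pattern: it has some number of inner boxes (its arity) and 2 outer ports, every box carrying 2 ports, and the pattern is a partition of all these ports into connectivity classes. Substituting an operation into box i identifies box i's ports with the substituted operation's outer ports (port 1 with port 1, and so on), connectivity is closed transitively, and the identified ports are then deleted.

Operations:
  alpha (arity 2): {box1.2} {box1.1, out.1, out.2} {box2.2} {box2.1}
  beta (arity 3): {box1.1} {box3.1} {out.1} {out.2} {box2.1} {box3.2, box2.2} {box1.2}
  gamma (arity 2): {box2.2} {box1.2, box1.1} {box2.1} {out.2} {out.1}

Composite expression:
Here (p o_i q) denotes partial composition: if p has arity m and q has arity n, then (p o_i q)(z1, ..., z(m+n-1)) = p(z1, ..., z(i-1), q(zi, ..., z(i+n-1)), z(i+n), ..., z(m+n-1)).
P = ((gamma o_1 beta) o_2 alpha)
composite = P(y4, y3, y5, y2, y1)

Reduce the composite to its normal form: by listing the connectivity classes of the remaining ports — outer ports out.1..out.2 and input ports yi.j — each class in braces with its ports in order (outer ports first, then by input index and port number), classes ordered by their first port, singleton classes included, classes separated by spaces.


{out.1} {out.2} {y1.1} {y1.2} {y2.1} {y2.2, y3.1} {y3.2} {y4.1} {y4.2} {y5.1} {y5.2}


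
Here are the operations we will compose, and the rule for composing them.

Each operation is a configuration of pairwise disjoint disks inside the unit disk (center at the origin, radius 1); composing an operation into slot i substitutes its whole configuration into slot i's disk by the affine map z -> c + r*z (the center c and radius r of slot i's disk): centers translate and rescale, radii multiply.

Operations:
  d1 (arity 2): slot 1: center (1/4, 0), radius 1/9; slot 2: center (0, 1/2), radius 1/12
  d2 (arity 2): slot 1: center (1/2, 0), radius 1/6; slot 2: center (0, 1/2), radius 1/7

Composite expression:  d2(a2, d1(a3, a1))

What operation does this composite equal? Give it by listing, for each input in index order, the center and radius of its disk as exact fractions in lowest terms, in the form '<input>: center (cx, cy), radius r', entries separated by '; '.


a1: center (0, 4/7), radius 1/84; a2: center (1/2, 0), radius 1/6; a3: center (1/28, 1/2), radius 1/63

Each a-disk chains the slot maps above it in d2; radii multiply.
for a2, the 1-step affine chain lands on center (1/2, 0), radius 1/6
for a3, the 2-step affine chain lands on center (1/28, 1/2), radius 1/63
for a1, the 2-step affine chain lands on center (0, 4/7), radius 1/84


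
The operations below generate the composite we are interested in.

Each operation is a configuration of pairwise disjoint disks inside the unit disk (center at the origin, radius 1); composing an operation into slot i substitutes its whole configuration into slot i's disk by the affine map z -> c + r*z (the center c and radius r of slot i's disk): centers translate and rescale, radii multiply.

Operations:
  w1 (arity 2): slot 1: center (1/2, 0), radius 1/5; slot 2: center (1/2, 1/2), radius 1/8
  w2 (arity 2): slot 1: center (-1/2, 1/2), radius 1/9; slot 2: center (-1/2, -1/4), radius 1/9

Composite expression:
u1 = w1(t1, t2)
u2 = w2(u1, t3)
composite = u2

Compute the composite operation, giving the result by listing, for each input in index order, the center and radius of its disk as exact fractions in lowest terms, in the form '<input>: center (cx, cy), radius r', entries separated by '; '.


t1: center (-4/9, 1/2), radius 1/45; t2: center (-4/9, 5/9), radius 1/72; t3: center (-1/2, -1/4), radius 1/9

Affine substitution under w2: radii multiply and t-centers shift.
for t1, the 2-step affine chain lands on center (-4/9, 1/2), radius 1/45
for t2, the 2-step affine chain lands on center (-4/9, 5/9), radius 1/72
for t3, the 1-step affine chain lands on center (-1/2, -1/4), radius 1/9


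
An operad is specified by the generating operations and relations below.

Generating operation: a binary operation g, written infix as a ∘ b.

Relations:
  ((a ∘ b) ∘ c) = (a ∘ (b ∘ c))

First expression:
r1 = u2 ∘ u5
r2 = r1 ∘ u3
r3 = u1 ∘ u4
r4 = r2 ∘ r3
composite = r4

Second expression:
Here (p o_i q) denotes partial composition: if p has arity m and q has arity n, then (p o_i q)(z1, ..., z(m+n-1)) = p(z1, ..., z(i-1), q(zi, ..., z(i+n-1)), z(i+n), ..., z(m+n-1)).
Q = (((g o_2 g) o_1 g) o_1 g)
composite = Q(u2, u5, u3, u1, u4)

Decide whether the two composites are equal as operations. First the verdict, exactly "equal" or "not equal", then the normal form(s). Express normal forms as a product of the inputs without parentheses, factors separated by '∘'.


equal; the common form is u2 ∘ u5 ∘ u3 ∘ u1 ∘ u4


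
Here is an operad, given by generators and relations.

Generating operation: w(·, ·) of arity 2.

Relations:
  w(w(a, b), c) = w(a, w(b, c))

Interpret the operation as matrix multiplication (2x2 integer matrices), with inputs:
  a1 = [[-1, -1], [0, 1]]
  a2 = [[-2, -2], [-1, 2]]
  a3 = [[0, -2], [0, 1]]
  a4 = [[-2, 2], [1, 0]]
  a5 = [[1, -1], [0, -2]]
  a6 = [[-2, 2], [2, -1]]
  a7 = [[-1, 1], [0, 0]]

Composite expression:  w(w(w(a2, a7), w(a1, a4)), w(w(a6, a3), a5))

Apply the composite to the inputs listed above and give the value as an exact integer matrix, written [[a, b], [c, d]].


w(a2, a7) = [[2, -2], [1, -1]]
w(a1, a4) = [[1, -2], [1, 0]]
w(w(a2, a7), w(a1, a4)) = [[0, -4], [0, -2]]
w(a6, a3) = [[0, 6], [0, -5]]
w(w(a6, a3), a5) = [[0, -12], [0, 10]]
w(w(w(a2, a7), w(a1, a4)), w(w(a6, a3), a5)) = [[0, -40], [0, -20]]

[[0, -40], [0, -20]]


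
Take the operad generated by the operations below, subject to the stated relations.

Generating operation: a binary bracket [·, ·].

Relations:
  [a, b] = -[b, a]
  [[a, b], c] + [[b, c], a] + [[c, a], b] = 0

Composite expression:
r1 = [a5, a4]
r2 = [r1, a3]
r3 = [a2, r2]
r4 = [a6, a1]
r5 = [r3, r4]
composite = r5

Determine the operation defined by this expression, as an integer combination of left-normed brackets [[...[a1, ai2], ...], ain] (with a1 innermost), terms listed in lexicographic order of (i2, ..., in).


[[[[[a1, a6], a2], a3], a4], a5] - [[[[[a1, a6], a2], a3], a5], a4] - [[[[[a1, a6], a2], a4], a5], a3] + [[[[[a1, a6], a2], a5], a4], a3] - [[[[[a1, a6], a3], a4], a5], a2] + [[[[[a1, a6], a3], a5], a4], a2] + [[[[[a1, a6], a4], a5], a3], a2] - [[[[[a1, a6], a5], a4], a3], a2]

In the tensor algebra, words opening a1 carry the a1-anchored form.
Composite bracket: [[a2, [[a5, a4], a3]], [a6, a1]]
Expanding via [a, b] = ab - ba: 32 signed words (2^5 = 32).
Only words starting with a1 matter:
  sign of a1a6a2a3a4a5 is +1, so it contributes +[[[[[a1, a6], a2], a3], a4], a5]
  sign of a1a6a2a3a5a4 is -1, so it contributes -[[[[[a1, a6], a2], a3], a5], a4]
  sign of a1a6a2a4a5a3 is -1, so it contributes -[[[[[a1, a6], a2], a4], a5], a3]
  sign of a1a6a2a5a4a3 is +1, so it contributes +[[[[[a1, a6], a2], a5], a4], a3]
  sign of a1a6a3a4a5a2 is -1, so it contributes -[[[[[a1, a6], a3], a4], a5], a2]
  sign of a1a6a3a5a4a2 is +1, so it contributes +[[[[[a1, a6], a3], a5], a4], a2]
  sign of a1a6a4a5a3a2 is +1, so it contributes +[[[[[a1, a6], a4], a5], a3], a2]
  sign of a1a6a5a4a3a2 is -1, so it contributes -[[[[[a1, a6], a5], a4], a3], a2]


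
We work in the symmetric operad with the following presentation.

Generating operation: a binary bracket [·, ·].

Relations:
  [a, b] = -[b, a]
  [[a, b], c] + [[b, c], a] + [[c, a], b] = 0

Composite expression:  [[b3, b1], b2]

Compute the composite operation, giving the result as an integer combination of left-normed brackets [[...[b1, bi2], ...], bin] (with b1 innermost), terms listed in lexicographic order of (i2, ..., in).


-[[b1, b3], b2]

Skip Jacobi rewriting: expand, keep b1-initial words, read off terms.
Composite bracket: [[b3, b1], b2]
The bracket unfolds into 4 signed words via [a, b] = ab - ba (2^2 = 4).
The b1-initial words carry the normal form:
  word b1b3b2 has sign -1, contributing -[[b1, b3], b2]


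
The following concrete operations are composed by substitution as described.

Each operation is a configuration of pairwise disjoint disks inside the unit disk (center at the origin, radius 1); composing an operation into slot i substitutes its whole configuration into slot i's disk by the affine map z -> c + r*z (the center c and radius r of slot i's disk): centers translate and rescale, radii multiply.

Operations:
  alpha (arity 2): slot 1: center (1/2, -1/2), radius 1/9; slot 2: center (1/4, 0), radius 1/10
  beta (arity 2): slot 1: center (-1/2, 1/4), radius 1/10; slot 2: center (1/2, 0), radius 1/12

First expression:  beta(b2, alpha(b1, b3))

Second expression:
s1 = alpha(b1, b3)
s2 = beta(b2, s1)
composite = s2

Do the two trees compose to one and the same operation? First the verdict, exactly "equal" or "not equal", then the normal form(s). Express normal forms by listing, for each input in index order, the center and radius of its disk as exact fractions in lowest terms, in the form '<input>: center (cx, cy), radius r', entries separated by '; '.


The first composite normalizes to b1: center (13/24, -1/24), radius 1/108; b2: center (-1/2, 1/4), radius 1/10; b3: center (25/48, 0), radius 1/120
The second composite normalizes to b1: center (13/24, -1/24), radius 1/108; b2: center (-1/2, 1/4), radius 1/10; b3: center (25/48, 0), radius 1/120
Same normal form: equal.

equal; both compose to b1: center (13/24, -1/24), radius 1/108; b2: center (-1/2, 1/4), radius 1/10; b3: center (25/48, 0), radius 1/120


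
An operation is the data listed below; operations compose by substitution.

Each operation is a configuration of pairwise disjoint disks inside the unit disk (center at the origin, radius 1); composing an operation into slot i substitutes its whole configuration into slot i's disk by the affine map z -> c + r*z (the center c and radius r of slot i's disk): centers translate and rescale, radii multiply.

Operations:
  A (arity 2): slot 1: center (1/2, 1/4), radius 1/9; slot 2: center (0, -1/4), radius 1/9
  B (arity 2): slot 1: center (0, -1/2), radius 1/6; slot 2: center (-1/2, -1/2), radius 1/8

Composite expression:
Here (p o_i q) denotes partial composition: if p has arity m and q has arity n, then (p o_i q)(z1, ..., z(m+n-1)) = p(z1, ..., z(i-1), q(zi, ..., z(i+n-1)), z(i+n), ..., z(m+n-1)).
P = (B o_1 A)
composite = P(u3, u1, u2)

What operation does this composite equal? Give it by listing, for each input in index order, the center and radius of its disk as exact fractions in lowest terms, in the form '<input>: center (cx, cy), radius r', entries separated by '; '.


u1: center (0, -13/24), radius 1/54; u2: center (-1/2, -1/2), radius 1/8; u3: center (1/12, -11/24), radius 1/54

Nesting under B composes maps z -> c + r*z down each u-path.
u3: after 2 affine steps, its disk has center (1/12, -11/24), radius 1/54
u1: after 2 affine steps, its disk has center (0, -13/24), radius 1/54
u2: after 1 affine step, its disk has center (-1/2, -1/2), radius 1/8


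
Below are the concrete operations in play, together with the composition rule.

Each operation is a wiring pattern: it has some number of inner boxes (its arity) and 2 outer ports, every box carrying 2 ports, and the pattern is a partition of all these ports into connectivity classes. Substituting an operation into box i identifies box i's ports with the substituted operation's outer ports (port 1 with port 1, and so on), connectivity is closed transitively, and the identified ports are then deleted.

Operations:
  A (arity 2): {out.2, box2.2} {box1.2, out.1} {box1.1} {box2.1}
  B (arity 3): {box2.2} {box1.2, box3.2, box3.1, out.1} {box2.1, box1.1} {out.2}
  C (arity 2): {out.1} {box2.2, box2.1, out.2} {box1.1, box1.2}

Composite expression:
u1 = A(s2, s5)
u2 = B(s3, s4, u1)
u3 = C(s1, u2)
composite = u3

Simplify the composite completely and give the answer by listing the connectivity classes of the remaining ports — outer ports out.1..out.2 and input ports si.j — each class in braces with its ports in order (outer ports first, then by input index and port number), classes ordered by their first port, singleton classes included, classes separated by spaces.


Connectivity passes through glued C-boundaries; trace each wire chain.
composing A on (s2, s5), with out.j its own outer ports: {out.1, s2.2} {out.2, s5.2} {s2.1} {s5.1}
composing B on (s3, s4, s2, s5), with out.j its own outer ports: {out.1, s2.2, s3.2, s5.2} {out.2} {s2.1} {s3.1, s4.1} {s4.2} {s5.1}
composing C on (s1, s3, s4, s2, s5), with out.j its own outer ports: {out.1} {out.2, s2.2, s3.2, s5.2} {s1.1, s1.2} {s2.1} {s3.1, s4.1} {s4.2} {s5.1}

{out.1} {out.2, s2.2, s3.2, s5.2} {s1.1, s1.2} {s2.1} {s3.1, s4.1} {s4.2} {s5.1}


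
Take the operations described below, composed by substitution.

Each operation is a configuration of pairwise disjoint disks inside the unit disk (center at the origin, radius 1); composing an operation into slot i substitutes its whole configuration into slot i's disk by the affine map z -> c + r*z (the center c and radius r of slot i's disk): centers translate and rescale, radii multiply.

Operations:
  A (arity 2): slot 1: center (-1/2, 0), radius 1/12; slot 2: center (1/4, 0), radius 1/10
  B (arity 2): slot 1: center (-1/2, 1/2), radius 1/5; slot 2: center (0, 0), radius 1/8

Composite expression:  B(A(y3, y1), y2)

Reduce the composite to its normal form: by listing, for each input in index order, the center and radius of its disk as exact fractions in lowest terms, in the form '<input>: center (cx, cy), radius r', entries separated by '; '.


Only the slot chain above each y matters under B; compose those maps.
tracing y3 down its 2-map path: center (-3/5, 1/2), radius 1/60
tracing y1 down its 2-map path: center (-9/20, 1/2), radius 1/50
tracing y2 down its 1-map path: center (0, 0), radius 1/8

y1: center (-9/20, 1/2), radius 1/50; y2: center (0, 0), radius 1/8; y3: center (-3/5, 1/2), radius 1/60


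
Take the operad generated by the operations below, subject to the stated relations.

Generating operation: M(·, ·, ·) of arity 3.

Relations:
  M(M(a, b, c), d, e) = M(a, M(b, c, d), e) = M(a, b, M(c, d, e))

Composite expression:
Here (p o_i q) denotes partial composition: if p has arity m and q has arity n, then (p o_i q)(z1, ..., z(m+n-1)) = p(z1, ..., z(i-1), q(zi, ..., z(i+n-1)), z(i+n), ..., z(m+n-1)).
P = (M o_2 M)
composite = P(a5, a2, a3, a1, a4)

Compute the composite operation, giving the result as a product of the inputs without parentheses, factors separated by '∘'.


a5 ∘ a2 ∘ a3 ∘ a1 ∘ a4

Associativity of M dissolves the nesting; only the a-input order survives.
M(a2, a3, a1) collapses to a2 ∘ a3 ∘ a1
M(a5, M(a2, a3, a1), a4) collapses to a5 ∘ a2 ∘ a3 ∘ a1 ∘ a4


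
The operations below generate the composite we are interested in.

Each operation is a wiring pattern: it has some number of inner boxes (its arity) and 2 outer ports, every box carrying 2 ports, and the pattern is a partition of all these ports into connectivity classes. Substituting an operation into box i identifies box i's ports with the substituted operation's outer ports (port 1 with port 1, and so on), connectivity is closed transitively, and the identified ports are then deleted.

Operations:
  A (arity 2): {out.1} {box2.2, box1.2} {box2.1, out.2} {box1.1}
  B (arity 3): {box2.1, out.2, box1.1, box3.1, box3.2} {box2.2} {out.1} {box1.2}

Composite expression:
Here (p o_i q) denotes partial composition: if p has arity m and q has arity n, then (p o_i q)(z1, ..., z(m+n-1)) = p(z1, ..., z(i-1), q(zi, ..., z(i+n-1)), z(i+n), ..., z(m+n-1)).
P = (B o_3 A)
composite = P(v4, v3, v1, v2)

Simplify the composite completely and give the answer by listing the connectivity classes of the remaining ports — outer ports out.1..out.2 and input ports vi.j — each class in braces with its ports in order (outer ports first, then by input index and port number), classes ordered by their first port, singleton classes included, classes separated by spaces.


{out.1} {out.2, v2.1, v3.1, v4.1} {v1.1} {v1.2, v2.2} {v3.2} {v4.2}

Connectivity passes through glued B-boundaries; trace each wire chain.
composing A on (v1, v2), with out.j its own outer ports: {out.1} {out.2, v2.1} {v1.1} {v1.2, v2.2}
composing B on (v4, v3, v1, v2), with out.j its own outer ports: {out.1} {out.2, v2.1, v3.1, v4.1} {v1.1} {v1.2, v2.2} {v3.2} {v4.2}


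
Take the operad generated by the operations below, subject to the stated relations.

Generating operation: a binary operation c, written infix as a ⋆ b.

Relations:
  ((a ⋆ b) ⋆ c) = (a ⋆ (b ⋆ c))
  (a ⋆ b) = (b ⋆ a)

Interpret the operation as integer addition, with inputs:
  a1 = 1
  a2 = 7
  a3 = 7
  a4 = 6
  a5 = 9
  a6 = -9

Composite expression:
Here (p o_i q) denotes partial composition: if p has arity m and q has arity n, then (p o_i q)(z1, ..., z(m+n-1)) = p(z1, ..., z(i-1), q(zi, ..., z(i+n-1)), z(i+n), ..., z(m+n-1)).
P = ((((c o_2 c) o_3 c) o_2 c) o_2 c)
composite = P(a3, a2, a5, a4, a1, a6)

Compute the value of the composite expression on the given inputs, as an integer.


21

(a2 ⋆ a5) = 16
((a2 ⋆ a5) ⋆ a4) = 22
(a1 ⋆ a6) = -8
(((a2 ⋆ a5) ⋆ a4) ⋆ (a1 ⋆ a6)) = 14
(a3 ⋆ (((a2 ⋆ a5) ⋆ a4) ⋆ (a1 ⋆ a6))) = 21


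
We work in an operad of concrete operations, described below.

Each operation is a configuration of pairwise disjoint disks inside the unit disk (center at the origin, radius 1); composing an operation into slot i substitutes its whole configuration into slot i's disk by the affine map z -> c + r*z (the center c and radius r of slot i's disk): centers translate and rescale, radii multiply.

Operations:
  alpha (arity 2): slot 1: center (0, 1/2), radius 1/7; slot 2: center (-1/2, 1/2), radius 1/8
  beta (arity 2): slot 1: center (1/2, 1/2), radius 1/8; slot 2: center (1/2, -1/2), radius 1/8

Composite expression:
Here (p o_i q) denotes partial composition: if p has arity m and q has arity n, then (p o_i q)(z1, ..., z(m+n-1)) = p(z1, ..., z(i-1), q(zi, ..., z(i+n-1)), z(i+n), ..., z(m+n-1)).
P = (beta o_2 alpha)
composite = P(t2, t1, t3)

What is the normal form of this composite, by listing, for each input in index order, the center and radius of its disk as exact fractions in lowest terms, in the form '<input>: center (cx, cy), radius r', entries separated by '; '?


Nesting under beta composes maps z -> c + r*z down each t-path.
for t2, the 1-step affine chain lands on center (1/2, 1/2), radius 1/8
for t1, the 2-step affine chain lands on center (1/2, -7/16), radius 1/56
for t3, the 2-step affine chain lands on center (7/16, -7/16), radius 1/64

t1: center (1/2, -7/16), radius 1/56; t2: center (1/2, 1/2), radius 1/8; t3: center (7/16, -7/16), radius 1/64
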